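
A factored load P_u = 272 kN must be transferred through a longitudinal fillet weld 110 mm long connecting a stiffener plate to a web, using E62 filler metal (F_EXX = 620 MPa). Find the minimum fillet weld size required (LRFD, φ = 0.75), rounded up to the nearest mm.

Total weld length L = 110 mm.
Required throat t_e = P_u / (φ × 0.6 F_EXX × L) = 272 / (0.75 × 0.6 × 620 × 110 × 10⁻³) = 8.863 mm.
Required leg w = t_e / 0.707 = 12.54 mm → use 13 mm.

w = 13 mm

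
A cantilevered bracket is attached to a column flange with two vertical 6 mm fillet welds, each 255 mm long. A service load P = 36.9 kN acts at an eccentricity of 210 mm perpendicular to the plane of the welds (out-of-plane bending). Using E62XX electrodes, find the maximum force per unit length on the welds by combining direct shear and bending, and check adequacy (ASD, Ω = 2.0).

f_max ≈ 365 N/mm; adequate

E62XX → F_EXX = 620 MPa.
L_w = 2 × 255 = 510 mm; section modulus (unit throat) S = 2 × L²/6 = 21680 mm².
Direct shear f_v = P/L_w = 36.9×10³/510 = 72.35 N/mm.
Moment M = P × e = 36.9×10³ × 210 = 7749000 N·mm; bending f_b = M/S = 357.5 N/mm.
f_max = √(f_v² + f_b²) = √(72.35² + 357.5²) = 364.8 N/mm.
r_n/Ω = (1/2.0) × 0.6 × 620 × (0.707 × 6) = 789 N/mm → adequate.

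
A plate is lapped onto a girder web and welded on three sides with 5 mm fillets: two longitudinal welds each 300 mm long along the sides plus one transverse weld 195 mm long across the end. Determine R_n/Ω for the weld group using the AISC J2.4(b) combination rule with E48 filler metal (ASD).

R_n/Ω ≈ 409 kN

E48XX → F_EXX = 480 MPa.
t_e = 0.707 × 5 = 3.535 mm.
R_nwl = 0.6 × 480 × 3.535 × 600 × 10⁻³ = 610.8 kN (longitudinal, 2 welds).
R_nwt = 0.6 × 480 × 3.535 × 195 × 10⁻³ = 198.5 kN (transverse, base value).
(i) R_nwl + R_nwt = 809.4 kN; (ii) 0.85 R_nwl + 1.5 R_nwt = 817 kN.
R_n = max = 817 kN [governs: (ii)]; R_n/Ω = 408.5 kN.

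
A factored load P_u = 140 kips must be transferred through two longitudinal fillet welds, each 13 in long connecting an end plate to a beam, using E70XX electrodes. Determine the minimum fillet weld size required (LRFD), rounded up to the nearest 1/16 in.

E70XX → F_EXX = 70 ksi.
Total weld length L = 26 in.
Required throat t_e = P_u / (φ × 0.6 F_EXX × L) = 140 / (0.75 × 0.6 × 70 × 26) = 0.1709 in.
Required leg w = t_e / 0.707 = 0.2418 in → use 1/4 in.

w = 1/4 in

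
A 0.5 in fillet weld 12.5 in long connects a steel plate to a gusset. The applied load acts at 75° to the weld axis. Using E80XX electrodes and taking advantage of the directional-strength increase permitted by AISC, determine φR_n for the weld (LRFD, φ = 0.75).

φR_n ≈ 235 kips

E80XX → F_EXX = 80 ksi.
t_e = 0.707 × 0.5 = 0.3535 in; A_we = 0.3535 × 12.5 = 4.419 in².
Directional factor: 1.0 + 0.5 sin^1.5(75°) = 1.475.
F_nw = 0.6 × 80 × 1.475 = 70.78 ksi.
φR_n = 0.75 × 70.78 × 4.419 = 234.6 kips.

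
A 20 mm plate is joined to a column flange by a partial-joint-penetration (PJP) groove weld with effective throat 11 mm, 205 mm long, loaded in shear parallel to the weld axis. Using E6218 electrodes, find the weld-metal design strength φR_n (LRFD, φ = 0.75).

E62XX → F_EXX = 620 MPa.
Effective throat (given) t_e = 11 mm.
A_we = 11 × 205 = 2255 mm².
F_nw = 0.6 F_EXX = 372 MPa.
φR_n = 0.75 × 372 × 2255 × 10⁻³ = 629.1 kN.

φR_n ≈ 629 kN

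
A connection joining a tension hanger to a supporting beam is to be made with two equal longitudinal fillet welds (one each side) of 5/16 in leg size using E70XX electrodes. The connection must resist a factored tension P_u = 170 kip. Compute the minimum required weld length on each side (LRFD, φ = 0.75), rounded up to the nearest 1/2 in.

L = 12.5 in on each side

E70XX → F_EXX = 70 ksi.
Throat t_e = 0.707 × 0.3125 = 0.2209 in.
φr_n = 0.75 × 0.6 × 70 × 0.2209 = 6.96 kip/in.
L_req = P_u / φr_n = 170 / 6.96 = 24.43 in total.
Per side: 24.43 / 2 = 12.21 in.
Round up → use L = 12.5 in on each side.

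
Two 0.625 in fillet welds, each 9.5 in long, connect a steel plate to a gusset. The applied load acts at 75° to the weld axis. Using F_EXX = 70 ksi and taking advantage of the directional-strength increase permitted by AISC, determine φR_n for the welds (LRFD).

t_e = 0.707 × 0.625 = 0.4419 in; A_we = 0.4419 × 19 = 8.396 in².
Directional factor: 1.0 + 0.5 sin^1.5(75°) = 1.475.
F_nw = 0.6 × 70 × 1.475 = 61.94 ksi.
φR_n = 0.75 × 61.94 × 8.396 = 390 kips.

φR_n ≈ 390 kips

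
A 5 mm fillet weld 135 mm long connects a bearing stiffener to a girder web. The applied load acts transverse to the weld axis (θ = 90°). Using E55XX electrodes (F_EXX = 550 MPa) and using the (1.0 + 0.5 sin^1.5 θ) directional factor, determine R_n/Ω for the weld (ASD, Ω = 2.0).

R_n/Ω ≈ 118 kN

t_e = 0.707 × 5 = 3.535 mm; A_we = 3.535 × 135 = 477.2 mm².
Directional factor: 1.0 + 0.5 sin^1.5(90°) = 1.5.
F_nw = 0.6 × 550 × 1.5 = 495 MPa.
R_n/Ω = (495 × 477.2) / 2.0 × 10⁻³ = 118.1 kN.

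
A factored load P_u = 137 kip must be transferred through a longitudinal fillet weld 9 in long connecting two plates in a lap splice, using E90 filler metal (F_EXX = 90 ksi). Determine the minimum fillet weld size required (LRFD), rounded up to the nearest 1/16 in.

w = 9/16 in

Total weld length L = 9 in.
Required throat t_e = P_u / (φ × 0.6 F_EXX × L) = 137 / (0.75 × 0.6 × 90 × 9) = 0.3759 in.
Required leg w = t_e / 0.707 = 0.5316 in → use 9/16 in.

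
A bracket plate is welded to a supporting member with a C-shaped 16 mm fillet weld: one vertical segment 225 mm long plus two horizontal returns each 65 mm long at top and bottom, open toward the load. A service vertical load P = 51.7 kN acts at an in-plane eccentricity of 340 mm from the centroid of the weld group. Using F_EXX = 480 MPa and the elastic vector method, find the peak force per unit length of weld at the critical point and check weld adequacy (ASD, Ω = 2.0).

Total weld length L_w = 355 mm. Treat welds as unit-width lines.
Centroid: x̄ = 2×65×32.5 / 355 = 11.9 mm from the vertical weld.
Polar moment about centroid: J = I_x + I_y = [225³/12 + 2×65×112.5²] + [225×11.9² + 2(65³/12 + 65×20.6²)] = 2727000 mm³.
Direct shear f_v = P/L_w = 51.7×10³ / 355 = 145.6 N/mm (vertical).
Torsion M = P·e = 51.7×10³ × 340 = 17578000 N·mm.
Critical point at (x, y) = (53.1, 112.5) from centroid. f_tx = M·y/J = 725.1 N/mm; f_ty = M·x/J = 342.2 N/mm.
Resultant f_max = √[f_tx² + (f_v + f_ty)²] = √[725.1² + (145.6 + 342.2)²] = 873.9 N/mm.
Capacity per unit length: r_n/Ω = (1/2.0) × 0.6 × 480 × (0.707 × 16) = 1629 N/mm.
873.9 ≤ 1629 → adequate.

f_max ≈ 874 N/mm; adequate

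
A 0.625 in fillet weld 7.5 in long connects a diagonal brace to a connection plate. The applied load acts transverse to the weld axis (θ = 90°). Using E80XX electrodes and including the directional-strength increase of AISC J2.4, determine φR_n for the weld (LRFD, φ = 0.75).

φR_n ≈ 179 kips

E80XX → F_EXX = 80 ksi.
t_e = 0.707 × 0.625 = 0.4419 in; A_we = 0.4419 × 7.5 = 3.314 in².
Directional factor: 1.0 + 0.5 sin^1.5(90°) = 1.5.
F_nw = 0.6 × 80 × 1.5 = 72 ksi.
φR_n = 0.75 × 72 × 3.314 = 179 kips.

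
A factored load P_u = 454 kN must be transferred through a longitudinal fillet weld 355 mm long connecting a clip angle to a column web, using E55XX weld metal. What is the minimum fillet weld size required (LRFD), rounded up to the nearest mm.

E55XX → F_EXX = 550 MPa.
Total weld length L = 355 mm.
Required throat t_e = P_u / (φ × 0.6 F_EXX × L) = 454 / (0.75 × 0.6 × 550 × 355 × 10⁻³) = 5.167 mm.
Required leg w = t_e / 0.707 = 7.309 mm → use 8 mm.

w = 8 mm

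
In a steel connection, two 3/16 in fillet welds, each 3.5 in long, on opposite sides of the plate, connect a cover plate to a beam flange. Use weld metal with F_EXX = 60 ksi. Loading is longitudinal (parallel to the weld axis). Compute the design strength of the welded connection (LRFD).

φR_n ≈ 25.1 kip

Effective throat t_e = 0.707 × 0.1875 = 0.1326 in.
Total length L = 7 in; A_we = 0.1326 × 7 = 0.9279 in².
F_nw = 0.6 F_EXX = 0.6 × 60 = 36 ksi.
φR_n = 0.75 × 36 × 0.9279 = 25.05 kip.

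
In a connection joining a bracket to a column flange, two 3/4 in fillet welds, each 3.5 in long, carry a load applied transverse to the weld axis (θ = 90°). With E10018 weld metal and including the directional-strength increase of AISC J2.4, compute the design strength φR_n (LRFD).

E100XX → F_EXX = 100 ksi.
t_e = 0.707 × 0.75 = 0.5302 in; A_we = 0.5302 × 7 = 3.712 in².
Directional factor: 1.0 + 0.5 sin^1.5(90°) = 1.5.
F_nw = 0.6 × 100 × 1.5 = 90 ksi.
φR_n = 0.75 × 90 × 3.712 = 250.5 kips.

φR_n ≈ 251 kips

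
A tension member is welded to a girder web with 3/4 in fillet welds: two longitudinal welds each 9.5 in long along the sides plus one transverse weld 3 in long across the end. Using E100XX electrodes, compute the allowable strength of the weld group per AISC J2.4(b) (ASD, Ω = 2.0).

R_n/Ω ≈ 350 kip

E100XX → F_EXX = 100 ksi.
t_e = 0.707 × 0.75 = 0.5302 in.
R_nwl = 0.6 × 100 × 0.5302 × 19 = 604.5 kip (longitudinal, 2 welds).
R_nwt = 0.6 × 100 × 0.5302 × 3 = 95.45 kip (transverse, base value).
(i) R_nwl + R_nwt = 699.9 kip; (ii) 0.85 R_nwl + 1.5 R_nwt = 657 kip.
R_n = max = 699.9 kip [governs: (i)]; R_n/Ω = 350 kip.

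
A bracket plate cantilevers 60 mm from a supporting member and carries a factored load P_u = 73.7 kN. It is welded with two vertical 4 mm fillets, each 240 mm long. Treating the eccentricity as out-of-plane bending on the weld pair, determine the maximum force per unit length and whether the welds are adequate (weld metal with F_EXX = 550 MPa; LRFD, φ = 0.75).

f_max ≈ 277 N/mm; adequate

L_w = 2 × 240 = 480 mm; section modulus (unit throat) S = 2 × L²/6 = 19200 mm².
Direct shear f_v = P/L_w = 73.7×10³/480 = 153.5 N/mm.
Moment M = P × e = 73.7×10³ × 60 = 4422000 N·mm; bending f_b = M/S = 230.3 N/mm.
f_max = √(f_v² + f_b²) = √(153.5² + 230.3²) = 276.8 N/mm.
φr_n = 0.75 × 0.6 × 550 × (0.707 × 4) = 699.9 N/mm → adequate.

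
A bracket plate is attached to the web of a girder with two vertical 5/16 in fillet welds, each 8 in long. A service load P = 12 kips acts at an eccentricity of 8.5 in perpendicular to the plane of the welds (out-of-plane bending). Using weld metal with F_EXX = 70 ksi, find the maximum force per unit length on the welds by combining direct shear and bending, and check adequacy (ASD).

f_max ≈ 4.84 kip/in; NOT adequate

L_w = 2 × 8 = 16 in; section modulus (unit throat) S = 2 × L²/6 = 21.33 in².
Direct shear f_v = P/L_w = 12/16 = 0.75 kip/in.
Moment M = P × e = 12 × 8.5 = 102 kip·in; bending f_b = M/S = 4.781 kip/in.
f_max = √(f_v² + f_b²) = √(0.75² + 4.781²) = 4.84 kip/in.
r_n/Ω = (1/2.0) × 0.6 × 70 × (0.707 × 0.3125) = 4.64 kip/in → NOT adequate.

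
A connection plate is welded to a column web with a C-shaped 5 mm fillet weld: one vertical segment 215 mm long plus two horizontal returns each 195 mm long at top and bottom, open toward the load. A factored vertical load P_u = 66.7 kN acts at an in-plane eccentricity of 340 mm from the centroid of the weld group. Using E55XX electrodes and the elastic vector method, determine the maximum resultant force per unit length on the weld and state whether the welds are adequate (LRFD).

E55XX → F_EXX = 550 MPa.
Total weld length L_w = 605 mm. Treat welds as unit-width lines.
Centroid: x̄ = 2×195×97.5 / 605 = 62.85 mm from the vertical weld.
Polar moment about centroid: J = I_x + I_y = [215³/12 + 2×195×107.5²] + [215×62.85² + 2(195³/12 + 195×34.65²)] = 7888000 mm³.
Direct shear f_v = P/L_w = 66.7×10³ / 605 = 110.2 N/mm (vertical).
Torsion M = P·e = 66.7×10³ × 340 = 22678000 N·mm.
Critical point at (x, y) = (132.1, 107.5) from centroid. f_tx = M·y/J = 309 N/mm; f_ty = M·x/J = 379.9 N/mm.
Resultant f_max = √[f_tx² + (f_v + f_ty)²] = √[309² + (110.2 + 379.9)²] = 579.4 N/mm.
Capacity per unit length: φr_n = 0.75 × 0.6 × 550 × (0.707 × 5) = 874.9 N/mm.
579.4 ≤ 874.9 → adequate.

f_max ≈ 579 N/mm; adequate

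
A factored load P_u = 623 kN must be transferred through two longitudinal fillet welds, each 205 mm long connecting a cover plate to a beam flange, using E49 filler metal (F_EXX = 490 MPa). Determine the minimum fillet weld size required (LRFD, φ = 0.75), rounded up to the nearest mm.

w = 10 mm

Total weld length L = 410 mm.
Required throat t_e = P_u / (φ × 0.6 F_EXX × L) = 623 / (0.75 × 0.6 × 490 × 410 × 10⁻³) = 6.891 mm.
Required leg w = t_e / 0.707 = 9.747 mm → use 10 mm.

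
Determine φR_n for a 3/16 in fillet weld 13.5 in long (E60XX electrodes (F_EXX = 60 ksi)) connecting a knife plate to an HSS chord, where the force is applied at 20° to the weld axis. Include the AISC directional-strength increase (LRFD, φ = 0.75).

φR_n ≈ 53.2 kips

t_e = 0.707 × 0.1875 = 0.1326 in; A_we = 0.1326 × 13.5 = 1.79 in².
Directional factor: 1.0 + 0.5 sin^1.5(20°) = 1.1.
F_nw = 0.6 × 60 × 1.1 = 39.6 ksi.
φR_n = 0.75 × 39.6 × 1.79 = 53.15 kips.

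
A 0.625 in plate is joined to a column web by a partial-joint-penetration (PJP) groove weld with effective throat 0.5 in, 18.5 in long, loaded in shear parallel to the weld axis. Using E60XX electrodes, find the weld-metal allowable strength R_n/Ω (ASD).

R_n/Ω ≈ 166 kip

E60XX → F_EXX = 60 ksi.
Effective throat (given) t_e = 0.5 in.
A_we = 0.5 × 18.5 = 9.25 in².
F_nw = 0.6 F_EXX = 36 ksi.
R_n/Ω = (36 × 9.25) / 2.0 = 166.5 kip.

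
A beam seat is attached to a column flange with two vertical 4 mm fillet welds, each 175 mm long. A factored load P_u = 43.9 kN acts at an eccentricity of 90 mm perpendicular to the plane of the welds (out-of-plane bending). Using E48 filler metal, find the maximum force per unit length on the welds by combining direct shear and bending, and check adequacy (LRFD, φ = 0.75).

E48XX → F_EXX = 480 MPa.
L_w = 2 × 175 = 350 mm; section modulus (unit throat) S = 2 × L²/6 = 10210 mm².
Direct shear f_v = P/L_w = 43.9×10³/350 = 125.4 N/mm.
Moment M = P × e = 43.9×10³ × 90 = 3951000 N·mm; bending f_b = M/S = 387 N/mm.
f_max = √(f_v² + f_b²) = √(125.4² + 387²) = 406.9 N/mm.
φr_n = 0.75 × 0.6 × 480 × (0.707 × 4) = 610.8 N/mm → adequate.

f_max ≈ 407 N/mm; adequate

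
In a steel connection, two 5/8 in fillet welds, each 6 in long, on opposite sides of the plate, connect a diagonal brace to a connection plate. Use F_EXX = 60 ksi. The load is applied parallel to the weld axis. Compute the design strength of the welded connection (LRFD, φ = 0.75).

Effective throat t_e = 0.707 × 0.625 = 0.4419 in.
Total length L = 12 in; A_we = 0.4419 × 12 = 5.302 in².
F_nw = 0.6 F_EXX = 0.6 × 60 = 36 ksi.
φR_n = 0.75 × 36 × 5.302 = 143.2 kips.

φR_n ≈ 143 kips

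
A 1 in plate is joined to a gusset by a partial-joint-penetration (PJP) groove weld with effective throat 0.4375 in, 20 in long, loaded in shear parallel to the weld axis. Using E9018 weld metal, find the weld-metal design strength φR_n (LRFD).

E90XX → F_EXX = 90 ksi.
Effective throat (given) t_e = 0.4375 in.
A_we = 0.4375 × 20 = 8.75 in².
F_nw = 0.6 F_EXX = 54 ksi.
φR_n = 0.75 × 54 × 8.75 = 354.4 kip.

φR_n ≈ 354 kip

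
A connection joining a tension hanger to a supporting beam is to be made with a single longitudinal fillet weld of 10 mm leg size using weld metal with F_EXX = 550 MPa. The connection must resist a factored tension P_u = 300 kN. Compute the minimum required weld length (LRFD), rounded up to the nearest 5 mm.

L = 175 mm

Throat t_e = 0.707 × 10 = 7.07 mm.
φr_n = 0.75 × 0.6 × 550 × 7.07 × 10⁻³ = 1.75 kN/mm.
L_req = P_u / φr_n = 300 / 1.75 = 171.4 mm total.
Round up → use L = 175 mm.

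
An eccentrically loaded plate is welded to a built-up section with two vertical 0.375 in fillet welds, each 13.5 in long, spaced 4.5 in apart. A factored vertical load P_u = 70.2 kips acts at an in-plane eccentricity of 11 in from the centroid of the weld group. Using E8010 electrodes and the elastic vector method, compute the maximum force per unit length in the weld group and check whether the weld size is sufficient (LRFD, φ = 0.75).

E80XX → F_EXX = 80 ksi.
Total weld length L_w = 27 in. Treat welds as unit-width lines.
Polar moment about centroid: J = 2[d³/12 + d(b/2)²] = 2[13.5³/12 + 13.5×2.25²] = 546.8 in³.
Direct shear f_v = P/L_w = 70.2 / 27 = 2.6 kip/in (vertical).
Torsion M = P·e = 70.2 × 11 = 772.2 kip·in.
Critical point at (x, y) = (2.25, 6.75) from centroid. f_tx = M·y/J = 9.533 kip/in; f_ty = M·x/J = 3.178 kip/in.
Resultant f_max = √[f_tx² + (f_v + f_ty)²] = √[9.533² + (2.6 + 3.178)²] = 11.15 kip/in.
Capacity per unit length: φr_n = 0.75 × 0.6 × 80 × (0.707 × 0.375) = 9.544 kip/in.
11.15 > 9.544 → NOT adequate.

f_max ≈ 11.1 kip/in; NOT adequate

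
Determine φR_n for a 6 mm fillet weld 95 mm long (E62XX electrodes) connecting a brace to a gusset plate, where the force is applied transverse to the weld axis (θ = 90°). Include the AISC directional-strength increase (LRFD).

E62XX → F_EXX = 620 MPa.
t_e = 0.707 × 6 = 4.242 mm; A_we = 4.242 × 95 = 403 mm².
Directional factor: 1.0 + 0.5 sin^1.5(90°) = 1.5.
F_nw = 0.6 × 620 × 1.5 = 558 MPa.
φR_n = 0.75 × 558 × 403 × 10⁻³ = 168.7 kN.

φR_n ≈ 169 kN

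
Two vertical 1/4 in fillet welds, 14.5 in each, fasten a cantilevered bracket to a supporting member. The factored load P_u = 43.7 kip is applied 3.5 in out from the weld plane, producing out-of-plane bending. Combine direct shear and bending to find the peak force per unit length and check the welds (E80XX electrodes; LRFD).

f_max ≈ 2.65 kip/in; adequate

E80XX → F_EXX = 80 ksi.
L_w = 2 × 14.5 = 29 in; section modulus (unit throat) S = 2 × L²/6 = 70.08 in².
Direct shear f_v = P/L_w = 43.7/29 = 1.507 kip/in.
Moment M = P × e = 43.7 × 3.5 = 152.95 kip·in; bending f_b = M/S = 2.182 kip/in.
f_max = √(f_v² + f_b²) = √(1.507² + 2.182²) = 2.652 kip/in.
φr_n = 0.75 × 0.6 × 80 × (0.707 × 0.25) = 6.363 kip/in → adequate.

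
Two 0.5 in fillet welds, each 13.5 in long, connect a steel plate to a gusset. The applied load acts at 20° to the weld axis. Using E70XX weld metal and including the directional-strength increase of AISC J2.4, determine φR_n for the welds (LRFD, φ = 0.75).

φR_n ≈ 331 kip

E70XX → F_EXX = 70 ksi.
t_e = 0.707 × 0.5 = 0.3535 in; A_we = 0.3535 × 27 = 9.544 in².
Directional factor: 1.0 + 0.5 sin^1.5(20°) = 1.1.
F_nw = 0.6 × 70 × 1.1 = 46.2 ksi.
φR_n = 0.75 × 46.2 × 9.544 = 330.7 kip.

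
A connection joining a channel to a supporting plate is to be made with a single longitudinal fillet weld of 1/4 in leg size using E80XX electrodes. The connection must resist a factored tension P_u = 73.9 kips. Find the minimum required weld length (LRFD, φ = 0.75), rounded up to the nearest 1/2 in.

E80XX → F_EXX = 80 ksi.
Throat t_e = 0.707 × 0.25 = 0.1767 in.
φr_n = 0.75 × 0.6 × 80 × 0.1767 = 6.363 kips/in.
L_req = P_u / φr_n = 73.9 / 6.363 = 11.61 in total.
Round up → use L = 12 in.

L = 12 in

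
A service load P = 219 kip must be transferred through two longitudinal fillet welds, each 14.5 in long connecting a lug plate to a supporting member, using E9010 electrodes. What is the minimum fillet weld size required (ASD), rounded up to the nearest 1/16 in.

E90XX → F_EXX = 90 ksi.
Total weld length L = 29 in.
Required throat t_e = P × Ω / (0.6 F_EXX × L) = 219 × 2.0 / (0.6 × 90 × 29) = 0.2797 in.
Required leg w = t_e / 0.707 = 0.3956 in → use 7/16 in.

w = 7/16 in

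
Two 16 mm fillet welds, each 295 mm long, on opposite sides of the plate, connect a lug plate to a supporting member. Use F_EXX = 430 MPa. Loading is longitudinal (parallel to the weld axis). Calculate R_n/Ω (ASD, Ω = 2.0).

Effective throat t_e = 0.707 × 16 = 11.31 mm.
Total length L = 590 mm; A_we = 11.31 × 590 = 6674 mm².
F_nw = 0.6 F_EXX = 0.6 × 430 = 258 MPa.
R_n = 258 × 6674 × 10⁻³ = 1722 kN; R_n/Ω = 1722/2.0 = 861 kN.

R_n/Ω ≈ 861 kN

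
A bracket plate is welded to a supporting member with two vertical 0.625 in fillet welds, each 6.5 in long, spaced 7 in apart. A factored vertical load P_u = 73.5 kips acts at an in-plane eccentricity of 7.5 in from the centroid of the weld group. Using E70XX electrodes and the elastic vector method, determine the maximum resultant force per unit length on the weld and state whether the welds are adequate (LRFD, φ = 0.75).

E70XX → F_EXX = 70 ksi.
Total weld length L_w = 13 in. Treat welds as unit-width lines.
Polar moment about centroid: J = 2[d³/12 + d(b/2)²] = 2[6.5³/12 + 6.5×3.5²] = 205 in³.
Direct shear f_v = P/L_w = 73.5 / 13 = 5.654 kip/in (vertical).
Torsion M = P·e = 73.5 × 7.5 = 551.25 kip·in.
Critical point at (x, y) = (3.5, 3.25) from centroid. f_tx = M·y/J = 8.738 kip/in; f_ty = M·x/J = 9.411 kip/in.
Resultant f_max = √[f_tx² + (f_v + f_ty)²] = √[8.738² + (5.654 + 9.411)²] = 17.42 kip/in.
Capacity per unit length: φr_n = 0.75 × 0.6 × 70 × (0.707 × 0.625) = 13.92 kip/in.
17.42 > 13.92 → NOT adequate.

f_max ≈ 17.4 kip/in; NOT adequate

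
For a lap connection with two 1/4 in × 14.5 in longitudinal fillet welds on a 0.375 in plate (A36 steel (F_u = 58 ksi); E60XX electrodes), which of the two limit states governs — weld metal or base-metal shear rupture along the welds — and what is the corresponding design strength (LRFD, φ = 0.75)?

φR_n ≈ 138 kip (weld metal governs)

E60XX → F_EXX = 60 ksi.
t_e = 0.707 × 0.25 = 0.1767 in; L = 29 in.
Weld metal: φR_n = 0.75 × 0.6 × 60 × 0.1767 × 29 = 138.4 kip.
Base metal (shear rupture): φR_n = 0.75 × 0.6 × 58 × 0.375 × 29 = 283.8 kip.
Governing: weld metal.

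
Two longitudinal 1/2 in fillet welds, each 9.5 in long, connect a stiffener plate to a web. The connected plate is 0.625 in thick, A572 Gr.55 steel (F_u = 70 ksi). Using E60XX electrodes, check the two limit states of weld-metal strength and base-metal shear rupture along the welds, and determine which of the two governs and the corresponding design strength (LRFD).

E60XX → F_EXX = 60 ksi.
t_e = 0.707 × 0.5 = 0.3535 in; L = 19 in.
Weld metal: φR_n = 0.75 × 0.6 × 60 × 0.3535 × 19 = 181.3 kip.
Base metal (shear rupture): φR_n = 0.75 × 0.6 × 70 × 0.625 × 19 = 374.1 kip.
Governing: weld metal.

φR_n ≈ 181 kip (weld metal governs)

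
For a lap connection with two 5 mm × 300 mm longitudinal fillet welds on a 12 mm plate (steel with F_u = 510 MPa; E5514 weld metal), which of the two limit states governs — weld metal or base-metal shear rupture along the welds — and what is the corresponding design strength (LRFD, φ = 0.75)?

E55XX → F_EXX = 550 MPa.
t_e = 0.707 × 5 = 3.535 mm; L = 600 mm.
Weld metal: φR_n = 0.75 × 0.6 × 550 × 3.535 × 600 × 10⁻³ = 524.9 kN.
Base metal (shear rupture): φR_n = 0.75 × 0.6 × 510 × 12 × 600 × 10⁻³ = 1652 kN.
Governing: weld metal.

φR_n ≈ 525 kN (weld metal governs)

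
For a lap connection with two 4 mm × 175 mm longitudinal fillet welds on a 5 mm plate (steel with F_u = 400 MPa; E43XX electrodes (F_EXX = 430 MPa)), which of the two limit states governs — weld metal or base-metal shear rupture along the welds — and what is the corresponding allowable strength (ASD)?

R_n/Ω ≈ 128 kN (weld metal governs)

t_e = 0.707 × 4 = 2.828 mm; L = 350 mm.
Weld metal: R_n/Ω = (1/2.0) × 0.6 × 430 × 2.828 × 350 × 10⁻³ = 127.7 kN.
Base metal (shear rupture): R_n/Ω = (1/2.0) × 0.6 × 400 × 5 × 350 × 10⁻³ = 210 kN.
Governing: weld metal.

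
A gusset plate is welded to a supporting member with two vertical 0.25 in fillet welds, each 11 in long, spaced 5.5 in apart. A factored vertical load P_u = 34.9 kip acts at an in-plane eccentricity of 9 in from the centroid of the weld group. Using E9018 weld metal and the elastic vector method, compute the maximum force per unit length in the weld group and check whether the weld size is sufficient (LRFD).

E90XX → F_EXX = 90 ksi.
Total weld length L_w = 22 in. Treat welds as unit-width lines.
Polar moment about centroid: J = 2[d³/12 + d(b/2)²] = 2[11³/12 + 11×2.75²] = 388.2 in³.
Direct shear f_v = P/L_w = 34.9 / 22 = 1.586 kip/in (vertical).
Torsion M = P·e = 34.9 × 9 = 314.1 kip·in.
Critical point at (x, y) = (2.75, 5.5) from centroid. f_tx = M·y/J = 4.45 kip/in; f_ty = M·x/J = 2.225 kip/in.
Resultant f_max = √[f_tx² + (f_v + f_ty)²] = √[4.45² + (1.586 + 2.225)²] = 5.859 kip/in.
Capacity per unit length: φr_n = 0.75 × 0.6 × 90 × (0.707 × 0.25) = 7.158 kip/in.
5.859 ≤ 7.158 → adequate.

f_max ≈ 5.86 kip/in; adequate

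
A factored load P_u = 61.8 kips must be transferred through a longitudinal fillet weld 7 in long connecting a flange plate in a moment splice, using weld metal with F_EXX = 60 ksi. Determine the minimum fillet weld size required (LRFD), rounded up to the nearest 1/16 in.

Total weld length L = 7 in.
Required throat t_e = P_u / (φ × 0.6 F_EXX × L) = 61.8 / (0.75 × 0.6 × 60 × 7) = 0.327 in.
Required leg w = t_e / 0.707 = 0.4625 in → use 1/2 in.

w = 1/2 in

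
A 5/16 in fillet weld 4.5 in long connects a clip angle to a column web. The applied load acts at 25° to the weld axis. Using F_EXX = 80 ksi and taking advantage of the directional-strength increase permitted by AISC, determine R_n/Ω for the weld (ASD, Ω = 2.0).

R_n/Ω ≈ 27.1 kips

t_e = 0.707 × 0.3125 = 0.2209 in; A_we = 0.2209 × 4.5 = 0.9942 in².
Directional factor: 1.0 + 0.5 sin^1.5(25°) = 1.137.
F_nw = 0.6 × 80 × 1.137 = 54.59 ksi.
R_n/Ω = (54.59 × 0.9942) / 2.0 = 27.14 kips.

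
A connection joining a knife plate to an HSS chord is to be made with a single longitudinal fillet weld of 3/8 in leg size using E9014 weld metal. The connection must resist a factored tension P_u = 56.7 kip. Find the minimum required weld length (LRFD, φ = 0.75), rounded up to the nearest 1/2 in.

L = 5.5 in

E90XX → F_EXX = 90 ksi.
Throat t_e = 0.707 × 0.375 = 0.2651 in.
φr_n = 0.75 × 0.6 × 90 × 0.2651 = 10.74 kip/in.
L_req = P_u / φr_n = 56.7 / 10.74 = 5.281 in total.
Round up → use L = 5.5 in.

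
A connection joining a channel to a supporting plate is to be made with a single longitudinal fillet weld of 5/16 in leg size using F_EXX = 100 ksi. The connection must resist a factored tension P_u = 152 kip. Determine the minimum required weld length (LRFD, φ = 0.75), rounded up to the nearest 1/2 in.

Throat t_e = 0.707 × 0.3125 = 0.2209 in.
φr_n = 0.75 × 0.6 × 100 × 0.2209 = 9.942 kip/in.
L_req = P_u / φr_n = 152 / 9.942 = 15.29 in total.
Round up → use L = 15.5 in.

L = 15.5 in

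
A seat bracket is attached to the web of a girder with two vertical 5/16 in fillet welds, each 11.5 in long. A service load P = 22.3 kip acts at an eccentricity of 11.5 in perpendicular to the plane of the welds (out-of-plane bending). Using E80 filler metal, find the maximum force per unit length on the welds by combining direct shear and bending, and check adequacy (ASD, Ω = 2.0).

f_max ≈ 5.9 kip/in; NOT adequate

E80XX → F_EXX = 80 ksi.
L_w = 2 × 11.5 = 23 in; section modulus (unit throat) S = 2 × L²/6 = 44.08 in².
Direct shear f_v = P/L_w = 22.3/23 = 0.9696 kip/in.
Moment M = P × e = 22.3 × 11.5 = 256.45 kip·in; bending f_b = M/S = 5.817 kip/in.
f_max = √(f_v² + f_b²) = √(0.9696² + 5.817²) = 5.898 kip/in.
r_n/Ω = (1/2.0) × 0.6 × 80 × (0.707 × 0.3125) = 5.302 kip/in → NOT adequate.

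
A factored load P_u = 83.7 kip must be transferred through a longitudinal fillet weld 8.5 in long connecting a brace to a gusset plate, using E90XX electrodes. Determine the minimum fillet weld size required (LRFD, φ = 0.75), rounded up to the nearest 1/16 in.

E90XX → F_EXX = 90 ksi.
Total weld length L = 8.5 in.
Required throat t_e = P_u / (φ × 0.6 F_EXX × L) = 83.7 / (0.75 × 0.6 × 90 × 8.5) = 0.2431 in.
Required leg w = t_e / 0.707 = 0.3439 in → use 3/8 in.

w = 3/8 in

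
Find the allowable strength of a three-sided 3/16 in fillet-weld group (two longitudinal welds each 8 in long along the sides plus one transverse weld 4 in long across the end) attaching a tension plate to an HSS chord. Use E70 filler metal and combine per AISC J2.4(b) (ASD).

E70XX → F_EXX = 70 ksi.
t_e = 0.707 × 0.1875 = 0.1326 in.
R_nwl = 0.6 × 70 × 0.1326 × 16 = 89.08 kip (longitudinal, 2 welds).
R_nwt = 0.6 × 70 × 0.1326 × 4 = 22.27 kip (transverse, base value).
(i) R_nwl + R_nwt = 111.4 kip; (ii) 0.85 R_nwl + 1.5 R_nwt = 109.1 kip.
R_n = max = 111.4 kip [governs: (i)]; R_n/Ω = 55.68 kip.

R_n/Ω ≈ 55.7 kip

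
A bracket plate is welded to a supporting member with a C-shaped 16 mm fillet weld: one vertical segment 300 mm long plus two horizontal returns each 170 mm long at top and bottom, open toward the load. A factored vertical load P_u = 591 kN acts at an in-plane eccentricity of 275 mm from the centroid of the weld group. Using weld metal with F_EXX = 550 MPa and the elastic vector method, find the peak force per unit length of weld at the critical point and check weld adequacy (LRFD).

f_max ≈ 3340 N/mm; NOT adequate

Total weld length L_w = 640 mm. Treat welds as unit-width lines.
Centroid: x̄ = 2×170×85 / 640 = 45.16 mm from the vertical weld.
Polar moment about centroid: J = I_x + I_y = [300³/12 + 2×170×150²] + [300×45.16² + 2(170³/12 + 170×39.84²)] = 11870000 mm³.
Direct shear f_v = P/L_w = 591×10³ / 640 = 923.4 N/mm (vertical).
Torsion M = P·e = 591×10³ × 275 = 162520000 N·mm.
Critical point at (x, y) = (124.8, 150) from centroid. f_tx = M·y/J = 2054 N/mm; f_ty = M·x/J = 1709 N/mm.
Resultant f_max = √[f_tx² + (f_v + f_ty)²] = √[2054² + (923.4 + 1709)²] = 3339 N/mm.
Capacity per unit length: φr_n = 0.75 × 0.6 × 550 × (0.707 × 16) = 2800 N/mm.
3339 > 2800 → NOT adequate.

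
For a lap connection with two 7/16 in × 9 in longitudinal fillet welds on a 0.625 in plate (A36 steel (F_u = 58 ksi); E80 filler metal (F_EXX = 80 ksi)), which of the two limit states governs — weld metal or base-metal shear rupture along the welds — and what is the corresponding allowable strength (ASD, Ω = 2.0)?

R_n/Ω ≈ 134 kips (weld metal governs)

t_e = 0.707 × 0.4375 = 0.3093 in; L = 18 in.
Weld metal: R_n/Ω = (1/2.0) × 0.6 × 80 × 0.3093 × 18 = 133.6 kips.
Base metal (shear rupture): R_n/Ω = (1/2.0) × 0.6 × 58 × 0.625 × 18 = 195.8 kips.
Governing: weld metal.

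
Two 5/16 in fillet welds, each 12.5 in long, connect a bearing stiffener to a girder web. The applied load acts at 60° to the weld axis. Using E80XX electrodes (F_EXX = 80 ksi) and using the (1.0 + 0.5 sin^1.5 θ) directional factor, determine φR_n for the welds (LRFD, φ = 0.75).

φR_n ≈ 279 kip

t_e = 0.707 × 0.3125 = 0.2209 in; A_we = 0.2209 × 25 = 5.523 in².
Directional factor: 1.0 + 0.5 sin^1.5(60°) = 1.403.
F_nw = 0.6 × 80 × 1.403 = 67.34 ksi.
φR_n = 0.75 × 67.34 × 5.523 = 279 kip.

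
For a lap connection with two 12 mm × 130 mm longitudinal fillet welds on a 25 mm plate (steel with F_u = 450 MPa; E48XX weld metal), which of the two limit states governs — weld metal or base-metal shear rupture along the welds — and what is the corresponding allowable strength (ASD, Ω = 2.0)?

R_n/Ω ≈ 318 kN (weld metal governs)

E48XX → F_EXX = 480 MPa.
t_e = 0.707 × 12 = 8.484 mm; L = 260 mm.
Weld metal: R_n/Ω = (1/2.0) × 0.6 × 480 × 8.484 × 260 × 10⁻³ = 317.6 kN.
Base metal (shear rupture): R_n/Ω = (1/2.0) × 0.6 × 450 × 25 × 260 × 10⁻³ = 877.5 kN.
Governing: weld metal.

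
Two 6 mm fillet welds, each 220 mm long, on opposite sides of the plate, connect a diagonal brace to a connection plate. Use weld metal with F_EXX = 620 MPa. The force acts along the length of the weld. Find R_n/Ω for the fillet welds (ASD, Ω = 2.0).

R_n/Ω ≈ 347 kN

Effective throat t_e = 0.707 × 6 = 4.242 mm.
Total length L = 440 mm; A_we = 4.242 × 440 = 1866 mm².
F_nw = 0.6 F_EXX = 0.6 × 620 = 372 MPa.
R_n = 372 × 1866 × 10⁻³ = 694.3 kN; R_n/Ω = 694.3/2.0 = 347.2 kN.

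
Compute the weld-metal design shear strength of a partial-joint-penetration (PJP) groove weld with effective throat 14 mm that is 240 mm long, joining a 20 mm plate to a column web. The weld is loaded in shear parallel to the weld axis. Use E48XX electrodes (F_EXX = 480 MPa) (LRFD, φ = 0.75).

φR_n ≈ 726 kN

Effective throat (given) t_e = 14 mm.
A_we = 14 × 240 = 3360 mm².
F_nw = 0.6 F_EXX = 288 MPa.
φR_n = 0.75 × 288 × 3360 × 10⁻³ = 725.8 kN.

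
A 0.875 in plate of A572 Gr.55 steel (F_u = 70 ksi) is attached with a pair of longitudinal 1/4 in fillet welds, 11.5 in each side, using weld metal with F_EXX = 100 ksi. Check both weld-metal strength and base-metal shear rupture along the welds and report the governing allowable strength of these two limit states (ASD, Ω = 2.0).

R_n/Ω ≈ 122 kips (weld metal governs)

t_e = 0.707 × 0.25 = 0.1767 in; L = 23 in.
Weld metal: R_n/Ω = (1/2.0) × 0.6 × 100 × 0.1767 × 23 = 122 kips.
Base metal (shear rupture): R_n/Ω = (1/2.0) × 0.6 × 70 × 0.875 × 23 = 422.6 kips.
Governing: weld metal.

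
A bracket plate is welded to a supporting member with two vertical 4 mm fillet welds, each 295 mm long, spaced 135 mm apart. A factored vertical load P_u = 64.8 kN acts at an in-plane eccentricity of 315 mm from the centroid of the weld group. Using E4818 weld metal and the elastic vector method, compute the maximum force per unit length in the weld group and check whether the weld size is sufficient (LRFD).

E48XX → F_EXX = 480 MPa.
Total weld length L_w = 590 mm. Treat welds as unit-width lines.
Polar moment about centroid: J = 2[d³/12 + d(b/2)²] = 2[295³/12 + 295×67.5²] = 6967000 mm³.
Direct shear f_v = P/L_w = 64.8×10³ / 590 = 109.8 N/mm (vertical).
Torsion M = P·e = 64.8×10³ × 315 = 20412000 N·mm.
Critical point at (x, y) = (67.5, 147.5) from centroid. f_tx = M·y/J = 432.2 N/mm; f_ty = M·x/J = 197.8 N/mm.
Resultant f_max = √[f_tx² + (f_v + f_ty)²] = √[432.2² + (109.8 + 197.8)²] = 530.4 N/mm.
Capacity per unit length: φr_n = 0.75 × 0.6 × 480 × (0.707 × 4) = 610.8 N/mm.
530.4 ≤ 610.8 → adequate.

f_max ≈ 530 N/mm; adequate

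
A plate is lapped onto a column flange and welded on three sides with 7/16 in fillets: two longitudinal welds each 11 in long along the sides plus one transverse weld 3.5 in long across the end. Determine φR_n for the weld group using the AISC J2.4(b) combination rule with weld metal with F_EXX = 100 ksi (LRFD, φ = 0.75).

φR_n ≈ 355 kip

t_e = 0.707 × 0.4375 = 0.3093 in.
R_nwl = 0.6 × 100 × 0.3093 × 22 = 408.3 kip (longitudinal, 2 welds).
R_nwt = 0.6 × 100 × 0.3093 × 3.5 = 64.96 kip (transverse, base value).
(i) R_nwl + R_nwt = 473.2 kip; (ii) 0.85 R_nwl + 1.5 R_nwt = 444.5 kip.
R_n = max = 473.2 kip [governs: (i)]; φR_n = 354.9 kip.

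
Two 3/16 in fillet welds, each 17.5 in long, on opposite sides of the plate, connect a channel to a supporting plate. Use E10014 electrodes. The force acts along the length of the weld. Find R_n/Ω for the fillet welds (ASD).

E100XX → F_EXX = 100 ksi.
Effective throat t_e = 0.707 × 0.1875 = 0.1326 in.
Total length L = 35 in; A_we = 0.1326 × 35 = 4.64 in².
F_nw = 0.6 F_EXX = 0.6 × 100 = 60 ksi.
R_n = 60 × 4.64 = 278.4 kips; R_n/Ω = 278.4/2.0 = 139.2 kips.

R_n/Ω ≈ 139 kips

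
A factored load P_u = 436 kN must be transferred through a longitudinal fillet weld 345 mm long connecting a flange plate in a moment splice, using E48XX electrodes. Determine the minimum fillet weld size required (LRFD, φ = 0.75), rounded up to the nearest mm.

w = 9 mm

E48XX → F_EXX = 480 MPa.
Total weld length L = 345 mm.
Required throat t_e = P_u / (φ × 0.6 F_EXX × L) = 436 / (0.75 × 0.6 × 480 × 345 × 10⁻³) = 5.851 mm.
Required leg w = t_e / 0.707 = 8.275 mm → use 9 mm.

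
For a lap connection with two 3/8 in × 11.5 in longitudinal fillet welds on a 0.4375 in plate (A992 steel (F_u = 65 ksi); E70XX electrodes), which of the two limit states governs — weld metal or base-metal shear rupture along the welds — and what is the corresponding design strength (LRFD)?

φR_n ≈ 192 kip (weld metal governs)

E70XX → F_EXX = 70 ksi.
t_e = 0.707 × 0.375 = 0.2651 in; L = 23 in.
Weld metal: φR_n = 0.75 × 0.6 × 70 × 0.2651 × 23 = 192.1 kip.
Base metal (shear rupture): φR_n = 0.75 × 0.6 × 65 × 0.4375 × 23 = 294.3 kip.
Governing: weld metal.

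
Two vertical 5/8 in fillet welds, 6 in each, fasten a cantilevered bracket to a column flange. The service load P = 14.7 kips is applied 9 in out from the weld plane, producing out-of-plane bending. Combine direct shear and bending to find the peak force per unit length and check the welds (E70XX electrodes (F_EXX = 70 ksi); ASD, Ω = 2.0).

L_w = 2 × 6 = 12 in; section modulus (unit throat) S = 2 × L²/6 = 12 in².
Direct shear f_v = P/L_w = 14.7/12 = 1.225 kip/in.
Moment M = P × e = 14.7 × 9 = 132.3 kip·in; bending f_b = M/S = 11.02 kip/in.
f_max = √(f_v² + f_b²) = √(1.225² + 11.02²) = 11.09 kip/in.
r_n/Ω = (1/2.0) × 0.6 × 70 × (0.707 × 0.625) = 9.279 kip/in → NOT adequate.

f_max ≈ 11.1 kip/in; NOT adequate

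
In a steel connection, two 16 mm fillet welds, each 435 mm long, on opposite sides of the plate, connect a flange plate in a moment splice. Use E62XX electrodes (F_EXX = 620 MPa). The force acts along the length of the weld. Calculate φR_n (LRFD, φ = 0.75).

Effective throat t_e = 0.707 × 16 = 11.31 mm.
Total length L = 870 mm; A_we = 11.31 × 870 = 9841 mm².
F_nw = 0.6 F_EXX = 0.6 × 620 = 372 MPa.
φR_n = 0.75 × 372 × 9841 × 10⁻³ = 2746 kN.

φR_n ≈ 2750 kN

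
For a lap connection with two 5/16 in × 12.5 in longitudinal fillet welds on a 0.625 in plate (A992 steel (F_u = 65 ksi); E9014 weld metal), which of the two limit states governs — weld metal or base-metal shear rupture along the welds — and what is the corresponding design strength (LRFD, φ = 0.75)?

E90XX → F_EXX = 90 ksi.
t_e = 0.707 × 0.3125 = 0.2209 in; L = 25 in.
Weld metal: φR_n = 0.75 × 0.6 × 90 × 0.2209 × 25 = 223.7 kip.
Base metal (shear rupture): φR_n = 0.75 × 0.6 × 65 × 0.625 × 25 = 457 kip.
Governing: weld metal.

φR_n ≈ 224 kip (weld metal governs)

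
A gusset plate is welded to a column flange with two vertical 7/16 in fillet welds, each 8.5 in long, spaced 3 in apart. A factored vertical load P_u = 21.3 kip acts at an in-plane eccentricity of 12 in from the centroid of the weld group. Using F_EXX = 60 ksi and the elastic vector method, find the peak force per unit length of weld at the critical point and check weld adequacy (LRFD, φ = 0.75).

Total weld length L_w = 17 in. Treat welds as unit-width lines.
Polar moment about centroid: J = 2[d³/12 + d(b/2)²] = 2[8.5³/12 + 8.5×1.5²] = 140.6 in³.
Direct shear f_v = P/L_w = 21.3 / 17 = 1.253 kip/in (vertical).
Torsion M = P·e = 21.3 × 12 = 255.6 kip·in.
Critical point at (x, y) = (1.5, 4.25) from centroid. f_tx = M·y/J = 7.726 kip/in; f_ty = M·x/J = 2.727 kip/in.
Resultant f_max = √[f_tx² + (f_v + f_ty)²] = √[7.726² + (1.253 + 2.727)²] = 8.691 kip/in.
Capacity per unit length: φr_n = 0.75 × 0.6 × 60 × (0.707 × 0.4375) = 8.351 kip/in.
8.691 > 8.351 → NOT adequate.

f_max ≈ 8.69 kip/in; NOT adequate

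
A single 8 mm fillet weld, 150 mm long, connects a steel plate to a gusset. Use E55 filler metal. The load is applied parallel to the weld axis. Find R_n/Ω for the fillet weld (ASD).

R_n/Ω ≈ 140 kN

E55XX → F_EXX = 550 MPa.
Effective throat t_e = 0.707 × 8 = 5.656 mm.
Total length L = 150 mm; A_we = 5.656 × 150 = 848.4 mm².
F_nw = 0.6 F_EXX = 0.6 × 550 = 330 MPa.
R_n = 330 × 848.4 × 10⁻³ = 280 kN; R_n/Ω = 280/2.0 = 140 kN.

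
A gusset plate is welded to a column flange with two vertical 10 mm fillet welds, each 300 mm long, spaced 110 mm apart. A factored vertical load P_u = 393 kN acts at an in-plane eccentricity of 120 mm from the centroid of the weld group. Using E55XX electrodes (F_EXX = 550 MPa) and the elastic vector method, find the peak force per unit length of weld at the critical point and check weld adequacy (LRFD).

f_max ≈ 1550 N/mm; adequate

Total weld length L_w = 600 mm. Treat welds as unit-width lines.
Polar moment about centroid: J = 2[d³/12 + d(b/2)²] = 2[300³/12 + 300×55²] = 6315000 mm³.
Direct shear f_v = P/L_w = 393×10³ / 600 = 655 N/mm (vertical).
Torsion M = P·e = 393×10³ × 120 = 47160000 N·mm.
Critical point at (x, y) = (55, 150) from centroid. f_tx = M·y/J = 1120 N/mm; f_ty = M·x/J = 410.7 N/mm.
Resultant f_max = √[f_tx² + (f_v + f_ty)²] = √[1120² + (655 + 410.7)²] = 1546 N/mm.
Capacity per unit length: φr_n = 0.75 × 0.6 × 550 × (0.707 × 10) = 1750 N/mm.
1546 ≤ 1750 → adequate.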